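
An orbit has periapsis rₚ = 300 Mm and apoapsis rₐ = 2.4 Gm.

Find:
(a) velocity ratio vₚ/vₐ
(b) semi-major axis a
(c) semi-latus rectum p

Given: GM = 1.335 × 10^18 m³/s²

Convert to SI: rₚ = 300 Mm = 3e+08 m; rₐ = 2.4 Gm = 2.4e+09 m.
(a) Conservation of angular momentum (rₚvₚ = rₐvₐ) gives vₚ/vₐ = rₐ/rₚ = 2.4e+09/3e+08 ≈ 8
(b) a = (rₚ + rₐ)/2 = (3e+08 + 2.4e+09)/2 ≈ 1.35e+09 m
(c) From a = (rₚ + rₐ)/2 = 1.35e+09 m and e = (rₐ − rₚ)/(rₐ + rₚ) = 0.777778, p = a(1 − e²) = 1.35e+09 · (1 − (0.777778)²) ≈ 5.333e+08 m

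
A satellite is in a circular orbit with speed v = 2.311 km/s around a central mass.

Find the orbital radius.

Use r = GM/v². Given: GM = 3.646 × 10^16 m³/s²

Convert to SI: v = 2.311 km/s = 2311 m/s.
For a circular orbit, v² = GM / r, so r = GM / v².
r = 3.646e+16 / (2311)² m ≈ 6.827e+09 m = 6.827 Gm.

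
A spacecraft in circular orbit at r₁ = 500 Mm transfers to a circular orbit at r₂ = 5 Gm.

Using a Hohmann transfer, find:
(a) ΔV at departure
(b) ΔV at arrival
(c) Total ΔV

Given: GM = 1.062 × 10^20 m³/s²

Convert to SI: r₁ = 500 Mm = 5e+08 m; r₂ = 5 Gm = 5e+09 m.
Transfer semi-major axis: a_t = (r₁ + r₂)/2 = (5e+08 + 5e+09)/2 = 2.75e+09 m.
Circular speeds: v₁ = √(GM/r₁) = 460869 m/s, v₂ = √(GM/r₂) = 145739 m/s.
Transfer speeds (vis-viva v² = GM(2/r − 1/a_t)): v₁ᵗ = 621435 m/s, v₂ᵗ = 62143.5 m/s.
(a) ΔV₁ = |v₁ᵗ − v₁| ≈ 1.606e+05 m/s = 160.6 km/s.
(b) ΔV₂ = |v₂ − v₂ᵗ| ≈ 8.36e+04 m/s = 83.6 km/s.
(c) ΔV_total = ΔV₁ + ΔV₂ ≈ 2.442e+05 m/s = 244.2 km/s.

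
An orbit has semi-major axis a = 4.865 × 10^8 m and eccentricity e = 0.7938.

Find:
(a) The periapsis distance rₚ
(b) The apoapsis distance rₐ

(a) rₚ = a(1 − e) = 4.865e+08 · (1 − 0.7938) = 4.865e+08 · 0.2062 ≈ 1.003e+08 m = 1.003 × 10^8 m.
(b) rₐ = a(1 + e) = 4.865e+08 · (1 + 0.7938) = 4.865e+08 · 1.7938 ≈ 8.727e+08 m = 8.727 × 10^8 m.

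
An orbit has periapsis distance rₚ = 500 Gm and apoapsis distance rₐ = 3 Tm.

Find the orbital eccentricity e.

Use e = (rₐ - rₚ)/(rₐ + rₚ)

Convert to SI: rₚ = 500 Gm = 5e+11 m; rₐ = 3 Tm = 3e+12 m.
e = (rₐ − rₚ) / (rₐ + rₚ).
e = (3e+12 − 5e+11) / (3e+12 + 5e+11) = 2.5e+12 / 3.5e+12 ≈ 0.7143.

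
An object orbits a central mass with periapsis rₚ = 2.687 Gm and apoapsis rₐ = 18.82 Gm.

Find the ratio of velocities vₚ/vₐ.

Convert to SI: rₚ = 2.687 Gm = 2.687e+09 m; rₐ = 18.82 Gm = 1.882e+10 m.
Conservation of angular momentum gives rₚvₚ = rₐvₐ, so vₚ/vₐ = rₐ/rₚ.
vₚ/vₐ = 1.882e+10 / 2.687e+09 ≈ 7.004.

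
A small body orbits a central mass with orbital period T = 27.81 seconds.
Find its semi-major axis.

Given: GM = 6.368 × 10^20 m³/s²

Invert Kepler's third law: a = (GM · T² / (4π²))^(1/3).
Substituting T = 27.81 s and GM = 6.368e+20 m³/s²:
a = (6.368e+20 · (27.81)² / (4π²))^(1/3) m
a ≈ 2.319e+07 m = 23.19 Mm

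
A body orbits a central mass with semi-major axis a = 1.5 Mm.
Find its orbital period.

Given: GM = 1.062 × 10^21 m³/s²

Convert to SI: a = 1.5 Mm = 1.5e+06 m.
Kepler's third law: T = 2π √(a³ / GM).
Substituting a = 1.5e+06 m and GM = 1.062e+21 m³/s²:
T = 2π √((1.5e+06)³ / 1.062e+21) s
T ≈ 0.3542 s = 0.3542 seconds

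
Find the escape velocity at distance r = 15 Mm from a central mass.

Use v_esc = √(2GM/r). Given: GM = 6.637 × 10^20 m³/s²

Convert to SI: r = 15 Mm = 1.5e+07 m.
Escape velocity comes from setting total energy to zero: ½v² − GM/r = 0 ⇒ v_esc = √(2GM / r).
v_esc = √(2 · 6.637e+20 / 1.5e+07) m/s ≈ 9.407e+06 m/s = 9407 km/s.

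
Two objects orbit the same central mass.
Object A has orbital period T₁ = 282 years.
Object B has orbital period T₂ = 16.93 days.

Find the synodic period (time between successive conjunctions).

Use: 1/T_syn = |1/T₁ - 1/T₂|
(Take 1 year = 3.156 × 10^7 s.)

Convert to SI: T₁ = 282 years = 8.89992e+09 s; T₂ = 16.93 days = 1.46275e+06 s.
T_syn = |T₁ · T₂ / (T₁ − T₂)|.
T_syn = |8.89992e+09 · 1.46275e+06 / (8.89992e+09 − 1.46275e+06)| s ≈ 1.463e+06 s = 16.93 days.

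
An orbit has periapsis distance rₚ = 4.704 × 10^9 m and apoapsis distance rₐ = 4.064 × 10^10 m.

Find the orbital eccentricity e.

e = (rₐ − rₚ) / (rₐ + rₚ).
e = (4.064e+10 − 4.704e+09) / (4.064e+10 + 4.704e+09) = 3.5936e+10 / 4.5344e+10 ≈ 0.7925.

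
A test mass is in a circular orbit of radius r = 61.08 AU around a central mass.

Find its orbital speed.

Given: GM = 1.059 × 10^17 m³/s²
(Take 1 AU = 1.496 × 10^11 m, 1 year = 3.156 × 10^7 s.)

Convert to SI: r = 61.08 AU = 9.13757e+12 m.
For a circular orbit, gravity supplies the centripetal force, so v = √(GM / r).
v = √(1.059e+17 / 9.13757e+12) m/s ≈ 107.7 m/s = 0.02271 AU/year.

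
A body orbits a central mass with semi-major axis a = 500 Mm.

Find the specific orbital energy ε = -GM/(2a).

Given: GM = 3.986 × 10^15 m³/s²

Convert to SI: a = 500 Mm = 5e+08 m.
ε = −GM / (2a).
ε = −3.986e+15 / (2 · 5e+08) J/kg ≈ -3.986e+06 J/kg = -3.986 MJ/kg.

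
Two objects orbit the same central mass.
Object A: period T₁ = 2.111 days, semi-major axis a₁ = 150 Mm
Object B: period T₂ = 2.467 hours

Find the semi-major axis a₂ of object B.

Convert to SI: T₁ = 2.111 days = 182390 s; a₁ = 150 Mm = 1.5e+08 m; T₂ = 2.467 hours = 8881.2 s.
Kepler's third law: (T₁/T₂)² = (a₁/a₂)³ ⇒ a₂ = a₁ · (T₂/T₁)^(2/3).
T₂/T₁ = 8881.2 / 182390 = 0.0486934.
a₂ = 1.5e+08 · (0.0486934)^(2/3) m ≈ 2e+07 m = 20 Mm.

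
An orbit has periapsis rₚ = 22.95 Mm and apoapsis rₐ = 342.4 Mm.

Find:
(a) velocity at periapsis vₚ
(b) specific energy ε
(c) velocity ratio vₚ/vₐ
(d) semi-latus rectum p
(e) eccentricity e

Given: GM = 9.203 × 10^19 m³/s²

Convert to SI: rₚ = 22.95 Mm = 2.295e+07 m; rₐ = 342.4 Mm = 3.424e+08 m.
(a) With a = (rₚ + rₐ)/2 = 1.82675e+08 m, vₚ = √(GM (2/rₚ − 1/a)) = √(9.203e+19 · (2/2.295e+07 − 1/1.82675e+08)) m/s ≈ 2.742e+06 m/s
(b) With a = (rₚ + rₐ)/2 = 1.82675e+08 m, ε = −GM/(2a) = −9.203e+19/(2 · 1.82675e+08) J/kg ≈ -2.519e+11 J/kg
(c) Conservation of angular momentum (rₚvₚ = rₐvₐ) gives vₚ/vₐ = rₐ/rₚ = 3.424e+08/2.295e+07 ≈ 14.92
(d) From a = (rₚ + rₐ)/2 = 1.82675e+08 m and e = (rₐ − rₚ)/(rₐ + rₚ) = 0.874367, p = a(1 − e²) = 1.82675e+08 · (1 − (0.874367)²) ≈ 4.302e+07 m
(e) e = (rₐ − rₚ)/(rₐ + rₚ) = (3.424e+08 − 2.295e+07)/(3.424e+08 + 2.295e+07) ≈ 0.8744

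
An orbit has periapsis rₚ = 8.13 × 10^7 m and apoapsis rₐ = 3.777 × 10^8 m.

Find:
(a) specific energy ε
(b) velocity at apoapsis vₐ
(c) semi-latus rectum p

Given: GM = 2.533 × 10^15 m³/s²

(a) With a = (rₚ + rₐ)/2 = 2.295e+08 m, ε = −GM/(2a) = −2.533e+15/(2 · 2.295e+08) J/kg ≈ -5.519e+06 J/kg
(b) With a = (rₚ + rₐ)/2 = 2.295e+08 m, vₐ = √(GM (2/rₐ − 1/a)) = √(2.533e+15 · (2/3.777e+08 − 1/2.295e+08)) m/s ≈ 1541 m/s
(c) From a = (rₚ + rₐ)/2 = 2.295e+08 m and e = (rₐ − rₚ)/(rₐ + rₚ) = 0.645752, p = a(1 − e²) = 2.295e+08 · (1 − (0.645752)²) ≈ 1.338e+08 m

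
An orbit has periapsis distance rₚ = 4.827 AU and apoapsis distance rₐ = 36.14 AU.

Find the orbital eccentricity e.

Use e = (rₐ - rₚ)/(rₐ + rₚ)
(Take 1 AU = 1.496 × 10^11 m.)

Convert to SI: rₚ = 4.827 AU = 7.22119e+11 m; rₐ = 36.14 AU = 5.40654e+12 m.
e = (rₐ − rₚ) / (rₐ + rₚ).
e = (5.40654e+12 − 7.22119e+11) / (5.40654e+12 + 7.22119e+11) = 4.68442e+12 / 6.12866e+12 ≈ 0.7643.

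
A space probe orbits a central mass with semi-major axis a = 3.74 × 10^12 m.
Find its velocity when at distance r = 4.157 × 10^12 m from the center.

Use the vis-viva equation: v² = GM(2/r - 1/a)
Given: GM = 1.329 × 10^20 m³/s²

Vis-viva: v = √(GM · (2/r − 1/a)).
2/r − 1/a = 2/4.157e+12 − 1/3.74e+12 = 2.13737e-13 m⁻¹.
v = √(1.329e+20 · 2.13737e-13) m/s ≈ 5330 m/s = 5.33 km/s.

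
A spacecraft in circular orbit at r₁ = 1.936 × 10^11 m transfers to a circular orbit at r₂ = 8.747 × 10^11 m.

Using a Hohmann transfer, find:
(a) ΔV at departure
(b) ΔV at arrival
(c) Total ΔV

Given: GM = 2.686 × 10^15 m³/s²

Transfer semi-major axis: a_t = (r₁ + r₂)/2 = (1.936e+11 + 8.747e+11)/2 = 5.3415e+11 m.
Circular speeds: v₁ = √(GM/r₁) = 117.788 m/s, v₂ = √(GM/r₂) = 55.4145 m/s.
Transfer speeds (vis-viva v² = GM(2/r − 1/a_t)): v₁ᵗ = 150.73 m/s, v₂ᵗ = 33.3614 m/s.
(a) ΔV₁ = |v₁ᵗ − v₁| ≈ 32.94 m/s = 32.94 m/s.
(b) ΔV₂ = |v₂ − v₂ᵗ| ≈ 22.05 m/s = 22.05 m/s.
(c) ΔV_total = ΔV₁ + ΔV₂ ≈ 54.99 m/s = 54.99 m/s.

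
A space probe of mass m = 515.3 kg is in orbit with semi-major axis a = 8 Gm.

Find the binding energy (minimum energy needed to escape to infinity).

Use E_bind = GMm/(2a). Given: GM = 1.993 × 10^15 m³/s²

Convert to SI: a = 8 Gm = 8e+09 m.
Total orbital energy is E = −GMm/(2a); binding energy is E_bind = −E = GMm/(2a).
E_bind = 1.993e+15 · 515.3 / (2 · 8e+09) J ≈ 6.419e+07 J = 64.19 MJ.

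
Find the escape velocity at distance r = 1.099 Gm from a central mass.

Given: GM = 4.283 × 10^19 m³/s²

Convert to SI: r = 1.099 Gm = 1.099e+09 m.
Escape velocity comes from setting total energy to zero: ½v² − GM/r = 0 ⇒ v_esc = √(2GM / r).
v_esc = √(2 · 4.283e+19 / 1.099e+09) m/s ≈ 2.792e+05 m/s = 279.2 km/s.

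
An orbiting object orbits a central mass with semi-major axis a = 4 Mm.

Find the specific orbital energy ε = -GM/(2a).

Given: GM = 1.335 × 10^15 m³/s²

Convert to SI: a = 4 Mm = 4e+06 m.
ε = −GM / (2a).
ε = −1.335e+15 / (2 · 4e+06) J/kg ≈ -1.669e+08 J/kg = -166.9 MJ/kg.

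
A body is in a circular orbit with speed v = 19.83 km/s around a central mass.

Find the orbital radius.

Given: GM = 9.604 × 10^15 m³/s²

Convert to SI: v = 19.83 km/s = 19830 m/s.
For a circular orbit, v² = GM / r, so r = GM / v².
r = 9.604e+15 / (19830)² m ≈ 2.442e+07 m = 24.42 Mm.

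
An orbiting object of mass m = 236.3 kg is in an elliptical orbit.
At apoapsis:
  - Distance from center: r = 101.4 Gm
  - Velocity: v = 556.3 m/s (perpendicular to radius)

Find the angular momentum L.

Convert to SI: r = 101.4 Gm = 1.014e+11 m.
Since v is perpendicular to r, L = m · v · r.
L = 236.3 · 556.3 · 1.014e+11 kg·m²/s ≈ 1.333e+16 kg·m²/s.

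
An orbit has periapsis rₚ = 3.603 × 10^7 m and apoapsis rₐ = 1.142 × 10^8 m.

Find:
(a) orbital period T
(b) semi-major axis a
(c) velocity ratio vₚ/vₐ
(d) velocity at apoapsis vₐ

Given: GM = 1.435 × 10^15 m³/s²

(a) With a = (rₚ + rₐ)/2 = 7.5115e+07 m, T = 2π √(a³/GM) = 2π √((7.5115e+07)³/1.435e+15) s ≈ 1.08e+05 s
(b) a = (rₚ + rₐ)/2 = (3.603e+07 + 1.142e+08)/2 ≈ 7.512e+07 m
(c) Conservation of angular momentum (rₚvₚ = rₐvₐ) gives vₚ/vₐ = rₐ/rₚ = 1.142e+08/3.603e+07 ≈ 3.17
(d) With a = (rₚ + rₐ)/2 = 7.5115e+07 m, vₐ = √(GM (2/rₐ − 1/a)) = √(1.435e+15 · (2/1.142e+08 − 1/7.5115e+07)) m/s ≈ 2455 m/s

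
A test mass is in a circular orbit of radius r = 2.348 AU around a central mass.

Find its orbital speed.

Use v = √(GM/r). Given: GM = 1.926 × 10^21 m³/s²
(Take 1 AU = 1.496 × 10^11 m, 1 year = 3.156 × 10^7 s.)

Convert to SI: r = 2.348 AU = 3.51261e+11 m.
For a circular orbit, gravity supplies the centripetal force, so v = √(GM / r).
v = √(1.926e+21 / 3.51261e+11) m/s ≈ 7.405e+04 m/s = 15.62 AU/year.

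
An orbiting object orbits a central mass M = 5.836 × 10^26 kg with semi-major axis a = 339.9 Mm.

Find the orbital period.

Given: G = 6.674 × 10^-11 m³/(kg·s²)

Convert to SI: a = 339.9 Mm = 3.399e+08 m.
GM = G · M = 6.674e-11 · 5.836e+26 = 3.89495e+16 m³/s².
Kepler's third law: T = 2π √(a³ / GM).
Substituting a = 3.399e+08 m and GM = 3.89495e+16 m³/s²:
T = 2π √((3.399e+08)³ / 3.89495e+16) s
T ≈ 1.995e+05 s = 2.309 days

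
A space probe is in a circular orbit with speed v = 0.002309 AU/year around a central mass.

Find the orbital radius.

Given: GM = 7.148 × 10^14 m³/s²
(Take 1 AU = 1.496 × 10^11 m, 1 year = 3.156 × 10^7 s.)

Convert to SI: v = 0.002309 AU/year = 10.9451 m/s.
For a circular orbit, v² = GM / r, so r = GM / v².
r = 7.148e+14 / (10.9451)² m ≈ 5.967e+12 m = 39.89 AU.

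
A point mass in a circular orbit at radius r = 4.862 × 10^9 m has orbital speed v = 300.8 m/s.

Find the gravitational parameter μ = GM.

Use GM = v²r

For a circular orbit v² = GM/r, so GM = v² · r.
GM = (300.8)² · 4.862e+09 m³/s² ≈ 4.399e+14 m³/s² = 4.399 × 10^14 m³/s².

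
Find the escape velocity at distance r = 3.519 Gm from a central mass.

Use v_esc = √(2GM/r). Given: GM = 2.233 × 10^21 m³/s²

Convert to SI: r = 3.519 Gm = 3.519e+09 m.
Escape velocity comes from setting total energy to zero: ½v² − GM/r = 0 ⇒ v_esc = √(2GM / r).
v_esc = √(2 · 2.233e+21 / 3.519e+09) m/s ≈ 1.127e+06 m/s = 1127 km/s.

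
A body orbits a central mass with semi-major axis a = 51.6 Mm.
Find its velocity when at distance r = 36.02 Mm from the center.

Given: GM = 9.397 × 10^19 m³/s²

Convert to SI: a = 51.6 Mm = 5.16e+07 m; r = 36.02 Mm = 3.602e+07 m.
Vis-viva: v = √(GM · (2/r − 1/a)).
2/r − 1/a = 2/3.602e+07 − 1/5.16e+07 = 3.61449e-08 m⁻¹.
v = √(9.397e+19 · 3.61449e-08) m/s ≈ 1.843e+06 m/s = 1843 km/s.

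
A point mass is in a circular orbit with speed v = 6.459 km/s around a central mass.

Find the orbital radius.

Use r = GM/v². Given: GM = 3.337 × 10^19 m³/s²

Convert to SI: v = 6.459 km/s = 6459 m/s.
For a circular orbit, v² = GM / r, so r = GM / v².
r = 3.337e+19 / (6459)² m ≈ 7.999e+11 m = 799.9 Gm.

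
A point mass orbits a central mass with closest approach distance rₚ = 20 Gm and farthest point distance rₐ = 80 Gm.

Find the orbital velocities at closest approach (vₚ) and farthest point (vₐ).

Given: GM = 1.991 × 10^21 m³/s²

Convert to SI: rₚ = 20 Gm = 2e+10 m; rₐ = 80 Gm = 8e+10 m.
Use the vis-viva equation v² = GM(2/r − 1/a) with a = (rₚ + rₐ)/2 = (2e+10 + 8e+10)/2 = 5e+10 m.
vₚ = √(GM · (2/rₚ − 1/a)) = √(1.991e+21 · (2/2e+10 − 1/5e+10)) m/s ≈ 3.991e+05 m/s = 399.1 km/s.
vₐ = √(GM · (2/rₐ − 1/a)) = √(1.991e+21 · (2/8e+10 − 1/5e+10)) m/s ≈ 9.977e+04 m/s = 99.77 km/s.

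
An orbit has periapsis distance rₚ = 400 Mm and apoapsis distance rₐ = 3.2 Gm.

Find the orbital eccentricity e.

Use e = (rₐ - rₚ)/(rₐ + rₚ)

Convert to SI: rₚ = 400 Mm = 4e+08 m; rₐ = 3.2 Gm = 3.2e+09 m.
e = (rₐ − rₚ) / (rₐ + rₚ).
e = (3.2e+09 − 4e+08) / (3.2e+09 + 4e+08) = 2.8e+09 / 3.6e+09 ≈ 0.7778.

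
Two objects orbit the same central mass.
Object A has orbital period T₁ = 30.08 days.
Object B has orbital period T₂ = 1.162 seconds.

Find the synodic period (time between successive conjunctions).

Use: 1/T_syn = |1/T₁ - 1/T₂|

Convert to SI: T₁ = 30.08 days = 2.59891e+06 s.
T_syn = |T₁ · T₂ / (T₁ − T₂)|.
T_syn = |2.59891e+06 · 1.162 / (2.59891e+06 − 1.162)| s ≈ 1.162 s = 1.162 seconds.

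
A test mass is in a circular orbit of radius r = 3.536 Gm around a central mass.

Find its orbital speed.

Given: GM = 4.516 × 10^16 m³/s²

Convert to SI: r = 3.536 Gm = 3.536e+09 m.
For a circular orbit, gravity supplies the centripetal force, so v = √(GM / r).
v = √(4.516e+16 / 3.536e+09) m/s ≈ 3574 m/s = 3.574 km/s.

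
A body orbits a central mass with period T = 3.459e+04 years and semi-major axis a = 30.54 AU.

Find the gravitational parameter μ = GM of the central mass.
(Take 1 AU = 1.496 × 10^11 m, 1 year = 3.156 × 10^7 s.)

Convert to SI: T = 3.459e+04 years = 1.09166e+12 s; a = 30.54 AU = 4.56878e+12 m.
GM = 4π² · a³ / T².
GM = 4π² · (4.56878e+12)³ / (1.09166e+12)² m³/s² ≈ 3.159e+15 m³/s² = 3.159 × 10^15 m³/s².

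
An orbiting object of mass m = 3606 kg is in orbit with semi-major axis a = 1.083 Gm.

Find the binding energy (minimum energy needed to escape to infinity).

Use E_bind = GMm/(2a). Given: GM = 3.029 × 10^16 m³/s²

Convert to SI: a = 1.083 Gm = 1.083e+09 m.
Total orbital energy is E = −GMm/(2a); binding energy is E_bind = −E = GMm/(2a).
E_bind = 3.029e+16 · 3606 / (2 · 1.083e+09) J ≈ 5.043e+10 J = 50.43 GJ.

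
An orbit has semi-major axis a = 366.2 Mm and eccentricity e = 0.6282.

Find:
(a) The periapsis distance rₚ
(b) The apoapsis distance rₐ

Convert to SI: a = 366.2 Mm = 3.662e+08 m.
(a) rₚ = a(1 − e) = 3.662e+08 · (1 − 0.6282) = 3.662e+08 · 0.3718 ≈ 1.362e+08 m = 136.2 Mm.
(b) rₐ = a(1 + e) = 3.662e+08 · (1 + 0.6282) = 3.662e+08 · 1.6282 ≈ 5.962e+08 m = 596.2 Mm.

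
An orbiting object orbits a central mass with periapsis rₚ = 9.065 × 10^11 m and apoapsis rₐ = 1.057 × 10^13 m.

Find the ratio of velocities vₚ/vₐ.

Conservation of angular momentum gives rₚvₚ = rₐvₐ, so vₚ/vₐ = rₐ/rₚ.
vₚ/vₐ = 1.057e+13 / 9.065e+11 ≈ 11.66.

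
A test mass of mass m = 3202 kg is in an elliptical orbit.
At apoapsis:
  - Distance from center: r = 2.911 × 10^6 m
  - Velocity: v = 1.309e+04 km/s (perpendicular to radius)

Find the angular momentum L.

Convert to SI: v = 1.309e+04 km/s = 1.309e+07 m/s.
Since v is perpendicular to r, L = m · v · r.
L = 3202 · 1.309e+07 · 2.911e+06 kg·m²/s ≈ 1.22e+17 kg·m²/s.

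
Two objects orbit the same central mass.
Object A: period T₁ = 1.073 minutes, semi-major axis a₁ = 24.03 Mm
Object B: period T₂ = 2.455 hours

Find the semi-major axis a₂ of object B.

Convert to SI: T₁ = 1.073 minutes = 64.38 s; a₁ = 24.03 Mm = 2.403e+07 m; T₂ = 2.455 hours = 8838 s.
Kepler's third law: (T₁/T₂)² = (a₁/a₂)³ ⇒ a₂ = a₁ · (T₂/T₁)^(2/3).
T₂/T₁ = 8838 / 64.38 = 137.279.
a₂ = 2.403e+07 · (137.279)^(2/3) m ≈ 6.395e+08 m = 639.5 Mm.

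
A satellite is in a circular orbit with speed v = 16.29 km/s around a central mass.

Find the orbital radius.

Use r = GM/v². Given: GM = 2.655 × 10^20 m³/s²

Convert to SI: v = 16.29 km/s = 16290 m/s.
For a circular orbit, v² = GM / r, so r = GM / v².
r = 2.655e+20 / (16290)² m ≈ 1.001e+12 m = 1.001 Tm.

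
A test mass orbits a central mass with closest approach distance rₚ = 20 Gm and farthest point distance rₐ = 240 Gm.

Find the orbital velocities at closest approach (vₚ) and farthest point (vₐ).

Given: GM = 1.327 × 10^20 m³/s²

Convert to SI: rₚ = 20 Gm = 2e+10 m; rₐ = 240 Gm = 2.4e+11 m.
Use the vis-viva equation v² = GM(2/r − 1/a) with a = (rₚ + rₐ)/2 = (2e+10 + 2.4e+11)/2 = 1.3e+11 m.
vₚ = √(GM · (2/rₚ − 1/a)) = √(1.327e+20 · (2/2e+10 − 1/1.3e+11)) m/s ≈ 1.107e+05 m/s = 110.7 km/s.
vₐ = √(GM · (2/rₐ − 1/a)) = √(1.327e+20 · (2/2.4e+11 − 1/1.3e+11)) m/s ≈ 9223 m/s = 9.223 km/s.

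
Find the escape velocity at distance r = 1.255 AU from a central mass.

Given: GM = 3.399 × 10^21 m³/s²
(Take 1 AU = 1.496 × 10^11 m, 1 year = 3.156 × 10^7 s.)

Convert to SI: r = 1.255 AU = 1.87748e+11 m.
Escape velocity comes from setting total energy to zero: ½v² − GM/r = 0 ⇒ v_esc = √(2GM / r).
v_esc = √(2 · 3.399e+21 / 1.87748e+11) m/s ≈ 1.903e+05 m/s = 40.14 AU/year.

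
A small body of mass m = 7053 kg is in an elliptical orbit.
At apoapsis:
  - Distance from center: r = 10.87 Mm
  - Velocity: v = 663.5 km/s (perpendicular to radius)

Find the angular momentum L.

Convert to SI: r = 10.87 Mm = 1.087e+07 m; v = 663.5 km/s = 663500 m/s.
Since v is perpendicular to r, L = m · v · r.
L = 7053 · 663500 · 1.087e+07 kg·m²/s ≈ 5.087e+16 kg·m²/s.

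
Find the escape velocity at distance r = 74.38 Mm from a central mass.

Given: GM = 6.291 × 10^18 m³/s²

Convert to SI: r = 74.38 Mm = 7.438e+07 m.
Escape velocity comes from setting total energy to zero: ½v² − GM/r = 0 ⇒ v_esc = √(2GM / r).
v_esc = √(2 · 6.291e+18 / 7.438e+07) m/s ≈ 4.113e+05 m/s = 411.3 km/s.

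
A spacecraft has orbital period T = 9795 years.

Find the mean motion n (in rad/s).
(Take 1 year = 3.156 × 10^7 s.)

Convert to SI: T = 9795 years = 3.0913e+11 s.
n = 2π / T.
n = 2π / 3.0913e+11 s ≈ 2.033e-11 rad/s.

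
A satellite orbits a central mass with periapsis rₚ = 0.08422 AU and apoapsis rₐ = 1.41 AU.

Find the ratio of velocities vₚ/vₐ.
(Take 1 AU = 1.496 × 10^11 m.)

Convert to SI: rₚ = 0.08422 AU = 1.25993e+10 m; rₐ = 1.41 AU = 2.10936e+11 m.
Conservation of angular momentum gives rₚvₚ = rₐvₐ, so vₚ/vₐ = rₐ/rₚ.
vₚ/vₐ = 2.10936e+11 / 1.25993e+10 ≈ 16.74.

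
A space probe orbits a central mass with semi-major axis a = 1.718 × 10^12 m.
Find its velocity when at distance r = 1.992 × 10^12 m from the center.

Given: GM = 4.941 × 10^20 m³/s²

Vis-viva: v = √(GM · (2/r − 1/a)).
2/r − 1/a = 2/1.992e+12 − 1/1.718e+12 = 4.21944e-13 m⁻¹.
v = √(4.941e+20 · 4.21944e-13) m/s ≈ 1.444e+04 m/s = 14.44 km/s.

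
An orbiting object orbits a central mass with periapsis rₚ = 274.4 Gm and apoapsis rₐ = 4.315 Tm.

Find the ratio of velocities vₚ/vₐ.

Convert to SI: rₚ = 274.4 Gm = 2.744e+11 m; rₐ = 4.315 Tm = 4.315e+12 m.
Conservation of angular momentum gives rₚvₚ = rₐvₐ, so vₚ/vₐ = rₐ/rₚ.
vₚ/vₐ = 4.315e+12 / 2.744e+11 ≈ 15.73.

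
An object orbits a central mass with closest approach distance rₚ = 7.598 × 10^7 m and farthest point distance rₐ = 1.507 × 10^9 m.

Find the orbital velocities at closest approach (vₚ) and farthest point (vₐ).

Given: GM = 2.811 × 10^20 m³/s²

Use the vis-viva equation v² = GM(2/r − 1/a) with a = (rₚ + rₐ)/2 = (7.598e+07 + 1.507e+09)/2 = 7.9149e+08 m.
vₚ = √(GM · (2/rₚ − 1/a)) = √(2.811e+20 · (2/7.598e+07 − 1/7.9149e+08)) m/s ≈ 2.654e+06 m/s = 2654 km/s.
vₐ = √(GM · (2/rₐ − 1/a)) = √(2.811e+20 · (2/1.507e+09 − 1/7.9149e+08)) m/s ≈ 1.338e+05 m/s = 133.8 km/s.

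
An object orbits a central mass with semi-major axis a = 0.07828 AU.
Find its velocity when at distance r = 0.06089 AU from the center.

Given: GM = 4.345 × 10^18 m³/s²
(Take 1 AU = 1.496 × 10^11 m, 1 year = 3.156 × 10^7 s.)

Convert to SI: a = 0.07828 AU = 1.17107e+10 m; r = 0.06089 AU = 9.10914e+09 m.
Vis-viva: v = √(GM · (2/r − 1/a)).
2/r − 1/a = 2/9.10914e+09 − 1/1.17107e+10 = 1.34168e-10 m⁻¹.
v = √(4.345e+18 · 1.34168e-10) m/s ≈ 2.414e+04 m/s = 5.094 AU/year.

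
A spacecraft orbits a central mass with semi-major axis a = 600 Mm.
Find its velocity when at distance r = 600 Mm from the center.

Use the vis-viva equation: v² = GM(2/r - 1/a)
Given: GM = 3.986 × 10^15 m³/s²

Convert to SI: a = 600 Mm = 6e+08 m; r = 600 Mm = 6e+08 m.
Vis-viva: v = √(GM · (2/r − 1/a)).
2/r − 1/a = 2/6e+08 − 1/6e+08 = 1.66667e-09 m⁻¹.
v = √(3.986e+15 · 1.66667e-09) m/s ≈ 2577 m/s = 2.577 km/s.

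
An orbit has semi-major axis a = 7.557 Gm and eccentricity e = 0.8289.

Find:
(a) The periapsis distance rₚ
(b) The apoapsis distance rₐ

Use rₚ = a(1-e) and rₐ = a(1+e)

Convert to SI: a = 7.557 Gm = 7.557e+09 m.
(a) rₚ = a(1 − e) = 7.557e+09 · (1 − 0.8289) = 7.557e+09 · 0.1711 ≈ 1.293e+09 m = 1.293 Gm.
(b) rₐ = a(1 + e) = 7.557e+09 · (1 + 0.8289) = 7.557e+09 · 1.8289 ≈ 1.382e+10 m = 13.82 Gm.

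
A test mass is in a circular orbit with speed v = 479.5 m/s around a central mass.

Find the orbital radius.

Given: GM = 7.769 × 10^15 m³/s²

For a circular orbit, v² = GM / r, so r = GM / v².
r = 7.769e+15 / (479.5)² m ≈ 3.379e+10 m = 3.379 × 10^10 m.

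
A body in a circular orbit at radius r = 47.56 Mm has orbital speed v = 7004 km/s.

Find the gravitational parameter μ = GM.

Convert to SI: r = 47.56 Mm = 4.756e+07 m; v = 7004 km/s = 7.004e+06 m/s.
For a circular orbit v² = GM/r, so GM = v² · r.
GM = (7.004e+06)² · 4.756e+07 m³/s² ≈ 2.333e+21 m³/s² = 2.333 × 10^21 m³/s².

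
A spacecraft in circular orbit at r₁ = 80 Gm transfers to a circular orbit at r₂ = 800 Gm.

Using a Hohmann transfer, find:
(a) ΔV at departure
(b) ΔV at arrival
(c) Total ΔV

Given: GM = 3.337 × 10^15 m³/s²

Convert to SI: r₁ = 80 Gm = 8e+10 m; r₂ = 800 Gm = 8e+11 m.
Transfer semi-major axis: a_t = (r₁ + r₂)/2 = (8e+10 + 8e+11)/2 = 4.4e+11 m.
Circular speeds: v₁ = √(GM/r₁) = 204.236 m/s, v₂ = √(GM/r₂) = 64.5852 m/s.
Transfer speeds (vis-viva v² = GM(2/r − 1/a_t)): v₁ᵗ = 275.392 m/s, v₂ᵗ = 27.5392 m/s.
(a) ΔV₁ = |v₁ᵗ − v₁| ≈ 71.16 m/s = 71.16 m/s.
(b) ΔV₂ = |v₂ − v₂ᵗ| ≈ 37.05 m/s = 37.05 m/s.
(c) ΔV_total = ΔV₁ + ΔV₂ ≈ 108.2 m/s = 108.2 m/s.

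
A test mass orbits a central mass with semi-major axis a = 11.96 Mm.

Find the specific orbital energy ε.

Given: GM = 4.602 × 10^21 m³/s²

Convert to SI: a = 11.96 Mm = 1.196e+07 m.
ε = −GM / (2a).
ε = −4.602e+21 / (2 · 1.196e+07) J/kg ≈ -1.924e+14 J/kg = -1.924e+05 GJ/kg.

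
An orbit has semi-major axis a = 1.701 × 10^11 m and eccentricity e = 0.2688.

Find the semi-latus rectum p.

p = a (1 − e²).
p = 1.701e+11 · (1 − (0.2688)²) = 1.701e+11 · 0.927747 ≈ 1.578e+11 m = 1.578 × 10^11 m.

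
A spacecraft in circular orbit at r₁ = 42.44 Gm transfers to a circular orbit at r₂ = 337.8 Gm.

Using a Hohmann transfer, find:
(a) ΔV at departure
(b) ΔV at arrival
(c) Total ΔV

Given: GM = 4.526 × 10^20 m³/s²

Convert to SI: r₁ = 42.44 Gm = 4.244e+10 m; r₂ = 337.8 Gm = 3.378e+11 m.
Transfer semi-major axis: a_t = (r₁ + r₂)/2 = (4.244e+10 + 3.378e+11)/2 = 1.9012e+11 m.
Circular speeds: v₁ = √(GM/r₁) = 103269 m/s, v₂ = √(GM/r₂) = 36603.9 m/s.
Transfer speeds (vis-viva v² = GM(2/r − 1/a_t)): v₁ᵗ = 137653 m/s, v₂ᵗ = 17294.2 m/s.
(a) ΔV₁ = |v₁ᵗ − v₁| ≈ 3.438e+04 m/s = 34.38 km/s.
(b) ΔV₂ = |v₂ − v₂ᵗ| ≈ 1.931e+04 m/s = 19.31 km/s.
(c) ΔV_total = ΔV₁ + ΔV₂ ≈ 5.369e+04 m/s = 53.69 km/s.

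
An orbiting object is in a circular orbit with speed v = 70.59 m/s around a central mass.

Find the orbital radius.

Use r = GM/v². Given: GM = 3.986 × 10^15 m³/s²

For a circular orbit, v² = GM / r, so r = GM / v².
r = 3.986e+15 / (70.59)² m ≈ 7.999e+11 m = 799.9 Gm.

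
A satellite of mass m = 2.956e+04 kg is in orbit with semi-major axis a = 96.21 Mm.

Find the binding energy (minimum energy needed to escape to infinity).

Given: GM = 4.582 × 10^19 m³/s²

Convert to SI: a = 96.21 Mm = 9.621e+07 m.
Total orbital energy is E = −GMm/(2a); binding energy is E_bind = −E = GMm/(2a).
E_bind = 4.582e+19 · 2.956e+04 / (2 · 9.621e+07) J ≈ 7.039e+15 J = 7.039 PJ.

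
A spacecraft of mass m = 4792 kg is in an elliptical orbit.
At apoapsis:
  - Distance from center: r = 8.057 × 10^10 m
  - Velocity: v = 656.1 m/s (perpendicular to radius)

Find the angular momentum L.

Since v is perpendicular to r, L = m · v · r.
L = 4792 · 656.1 · 8.057e+10 kg·m²/s ≈ 2.533e+17 kg·m²/s.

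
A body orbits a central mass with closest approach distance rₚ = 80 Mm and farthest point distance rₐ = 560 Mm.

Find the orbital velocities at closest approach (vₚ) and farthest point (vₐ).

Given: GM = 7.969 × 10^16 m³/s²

Convert to SI: rₚ = 80 Mm = 8e+07 m; rₐ = 560 Mm = 5.6e+08 m.
Use the vis-viva equation v² = GM(2/r − 1/a) with a = (rₚ + rₐ)/2 = (8e+07 + 5.6e+08)/2 = 3.2e+08 m.
vₚ = √(GM · (2/rₚ − 1/a)) = √(7.969e+16 · (2/8e+07 − 1/3.2e+08)) m/s ≈ 4.175e+04 m/s = 41.75 km/s.
vₐ = √(GM · (2/rₐ − 1/a)) = √(7.969e+16 · (2/5.6e+08 − 1/3.2e+08)) m/s ≈ 5965 m/s = 5.965 km/s.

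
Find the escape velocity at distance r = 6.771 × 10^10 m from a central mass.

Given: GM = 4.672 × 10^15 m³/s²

Escape velocity comes from setting total energy to zero: ½v² − GM/r = 0 ⇒ v_esc = √(2GM / r).
v_esc = √(2 · 4.672e+15 / 6.771e+10) m/s ≈ 371.5 m/s = 371.5 m/s.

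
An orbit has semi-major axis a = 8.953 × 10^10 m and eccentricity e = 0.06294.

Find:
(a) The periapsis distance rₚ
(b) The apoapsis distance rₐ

(a) rₚ = a(1 − e) = 8.953e+10 · (1 − 0.06294) = 8.953e+10 · 0.93706 ≈ 8.389e+10 m = 8.389 × 10^10 m.
(b) rₐ = a(1 + e) = 8.953e+10 · (1 + 0.06294) = 8.953e+10 · 1.06294 ≈ 9.517e+10 m = 9.517 × 10^10 m.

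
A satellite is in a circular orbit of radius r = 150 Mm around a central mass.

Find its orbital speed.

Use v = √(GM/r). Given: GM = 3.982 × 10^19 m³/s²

Convert to SI: r = 150 Mm = 1.5e+08 m.
For a circular orbit, gravity supplies the centripetal force, so v = √(GM / r).
v = √(3.982e+19 / 1.5e+08) m/s ≈ 5.152e+05 m/s = 515.2 km/s.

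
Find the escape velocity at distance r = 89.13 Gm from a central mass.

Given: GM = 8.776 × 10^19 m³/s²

Convert to SI: r = 89.13 Gm = 8.913e+10 m.
Escape velocity comes from setting total energy to zero: ½v² − GM/r = 0 ⇒ v_esc = √(2GM / r).
v_esc = √(2 · 8.776e+19 / 8.913e+10) m/s ≈ 4.438e+04 m/s = 44.38 km/s.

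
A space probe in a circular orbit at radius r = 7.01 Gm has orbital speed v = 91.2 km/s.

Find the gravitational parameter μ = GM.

Convert to SI: r = 7.01 Gm = 7.01e+09 m; v = 91.2 km/s = 91200 m/s.
For a circular orbit v² = GM/r, so GM = v² · r.
GM = (91200)² · 7.01e+09 m³/s² ≈ 5.831e+19 m³/s² = 5.831 × 10^19 m³/s².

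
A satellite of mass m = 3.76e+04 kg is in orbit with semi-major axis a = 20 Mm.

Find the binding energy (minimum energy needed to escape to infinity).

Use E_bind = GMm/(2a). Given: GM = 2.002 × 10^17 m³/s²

Convert to SI: a = 20 Mm = 2e+07 m.
Total orbital energy is E = −GMm/(2a); binding energy is E_bind = −E = GMm/(2a).
E_bind = 2.002e+17 · 3.76e+04 / (2 · 2e+07) J ≈ 1.882e+14 J = 188.2 TJ.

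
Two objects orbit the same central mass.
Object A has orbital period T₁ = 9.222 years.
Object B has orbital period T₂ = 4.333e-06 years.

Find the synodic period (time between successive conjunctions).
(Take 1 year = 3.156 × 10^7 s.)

Convert to SI: T₁ = 9.222 years = 2.91046e+08 s; T₂ = 4.333e-06 years = 136.749 s.
T_syn = |T₁ · T₂ / (T₁ − T₂)|.
T_syn = |2.91046e+08 · 136.749 / (2.91046e+08 − 136.749)| s ≈ 136.7 s = 4.333e-06 years.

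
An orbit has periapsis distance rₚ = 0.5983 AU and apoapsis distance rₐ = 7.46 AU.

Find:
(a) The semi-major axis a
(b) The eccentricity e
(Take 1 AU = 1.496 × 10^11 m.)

Convert to SI: rₚ = 0.5983 AU = 8.95057e+10 m; rₐ = 7.46 AU = 1.11602e+12 m.
(a) a = (rₚ + rₐ) / 2 = (8.95057e+10 + 1.11602e+12) / 2 ≈ 6.028e+11 m = 4.029 AU.
(b) e = (rₐ − rₚ) / (rₐ + rₚ) = (1.11602e+12 − 8.95057e+10) / (1.11602e+12 + 8.95057e+10) ≈ 0.8515.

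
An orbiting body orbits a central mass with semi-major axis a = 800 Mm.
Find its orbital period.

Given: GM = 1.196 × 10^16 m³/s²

Convert to SI: a = 800 Mm = 8e+08 m.
Kepler's third law: T = 2π √(a³ / GM).
Substituting a = 8e+08 m and GM = 1.196e+16 m³/s²:
T = 2π √((8e+08)³ / 1.196e+16) s
T ≈ 1.3e+06 s = 15.05 days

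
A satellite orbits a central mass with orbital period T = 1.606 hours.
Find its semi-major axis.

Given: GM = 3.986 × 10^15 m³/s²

Convert to SI: T = 1.606 hours = 5781.6 s.
Invert Kepler's third law: a = (GM · T² / (4π²))^(1/3).
Substituting T = 5781.6 s and GM = 3.986e+15 m³/s²:
a = (3.986e+15 · (5781.6)² / (4π²))^(1/3) m
a ≈ 1.5e+07 m = 15 Mm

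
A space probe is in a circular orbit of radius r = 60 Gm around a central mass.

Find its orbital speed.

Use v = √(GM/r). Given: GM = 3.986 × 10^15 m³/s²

Convert to SI: r = 60 Gm = 6e+10 m.
For a circular orbit, gravity supplies the centripetal force, so v = √(GM / r).
v = √(3.986e+15 / 6e+10) m/s ≈ 257.7 m/s = 257.7 m/s.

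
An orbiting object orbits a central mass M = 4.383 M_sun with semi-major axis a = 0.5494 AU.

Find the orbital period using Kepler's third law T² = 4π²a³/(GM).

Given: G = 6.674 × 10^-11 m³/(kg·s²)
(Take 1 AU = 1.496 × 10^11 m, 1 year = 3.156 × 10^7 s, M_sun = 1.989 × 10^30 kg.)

Convert to SI: a = 0.5494 AU = 8.21902e+10 m; M = 4.383 M_sun = 8.71779e+30 kg.
GM = G · M = 6.674e-11 · 8.71779e+30 = 5.81825e+20 m³/s².
Kepler's third law: T = 2π √(a³ / GM).
Substituting a = 8.21902e+10 m and GM = 5.81825e+20 m³/s²:
T = 2π √((8.21902e+10)³ / 5.81825e+20) s
T ≈ 6.138e+06 s = 0.1945 years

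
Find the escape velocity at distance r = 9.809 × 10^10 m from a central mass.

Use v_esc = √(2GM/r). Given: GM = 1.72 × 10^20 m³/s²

Escape velocity comes from setting total energy to zero: ½v² − GM/r = 0 ⇒ v_esc = √(2GM / r).
v_esc = √(2 · 1.72e+20 / 9.809e+10) m/s ≈ 5.922e+04 m/s = 59.22 km/s.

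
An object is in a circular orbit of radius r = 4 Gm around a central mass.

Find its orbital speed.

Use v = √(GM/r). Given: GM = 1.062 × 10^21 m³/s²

Convert to SI: r = 4 Gm = 4e+09 m.
For a circular orbit, gravity supplies the centripetal force, so v = √(GM / r).
v = √(1.062e+21 / 4e+09) m/s ≈ 5.153e+05 m/s = 515.3 km/s.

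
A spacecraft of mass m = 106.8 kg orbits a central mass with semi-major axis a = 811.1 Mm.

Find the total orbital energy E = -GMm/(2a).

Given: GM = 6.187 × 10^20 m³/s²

Convert to SI: a = 811.1 Mm = 8.111e+08 m.
E = −GMm / (2a).
E = −6.187e+20 · 106.8 / (2 · 8.111e+08) J ≈ -4.073e+13 J = -40.73 TJ.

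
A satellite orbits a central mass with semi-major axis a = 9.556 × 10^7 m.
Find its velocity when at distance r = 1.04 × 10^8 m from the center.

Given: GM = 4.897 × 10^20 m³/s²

Vis-viva: v = √(GM · (2/r − 1/a)).
2/r − 1/a = 2/1.04e+08 − 1/9.556e+07 = 8.76614e-09 m⁻¹.
v = √(4.897e+20 · 8.76614e-09) m/s ≈ 2.072e+06 m/s = 2072 km/s.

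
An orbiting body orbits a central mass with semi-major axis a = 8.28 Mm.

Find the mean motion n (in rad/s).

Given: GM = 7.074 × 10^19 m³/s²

Convert to SI: a = 8.28 Mm = 8.28e+06 m.
n = √(GM / a³).
n = √(7.074e+19 / (8.28e+06)³) rad/s ≈ 0.353 rad/s.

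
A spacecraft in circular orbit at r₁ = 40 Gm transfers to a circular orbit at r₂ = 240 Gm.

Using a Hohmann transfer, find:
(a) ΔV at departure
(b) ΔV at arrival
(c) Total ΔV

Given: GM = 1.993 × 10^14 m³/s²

Convert to SI: r₁ = 40 Gm = 4e+10 m; r₂ = 240 Gm = 2.4e+11 m.
Transfer semi-major axis: a_t = (r₁ + r₂)/2 = (4e+10 + 2.4e+11)/2 = 1.4e+11 m.
Circular speeds: v₁ = √(GM/r₁) = 70.5868 m/s, v₂ = √(GM/r₂) = 28.817 m/s.
Transfer speeds (vis-viva v² = GM(2/r − 1/a_t)): v₁ᵗ = 92.4198 m/s, v₂ᵗ = 15.4033 m/s.
(a) ΔV₁ = |v₁ᵗ − v₁| ≈ 21.83 m/s = 21.83 m/s.
(b) ΔV₂ = |v₂ − v₂ᵗ| ≈ 13.41 m/s = 13.41 m/s.
(c) ΔV_total = ΔV₁ + ΔV₂ ≈ 35.25 m/s = 35.25 m/s.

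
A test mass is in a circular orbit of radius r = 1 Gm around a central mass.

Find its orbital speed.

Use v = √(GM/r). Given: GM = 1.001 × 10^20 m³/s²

Convert to SI: r = 1 Gm = 1e+09 m.
For a circular orbit, gravity supplies the centripetal force, so v = √(GM / r).
v = √(1.001e+20 / 1e+09) m/s ≈ 3.164e+05 m/s = 316.4 km/s.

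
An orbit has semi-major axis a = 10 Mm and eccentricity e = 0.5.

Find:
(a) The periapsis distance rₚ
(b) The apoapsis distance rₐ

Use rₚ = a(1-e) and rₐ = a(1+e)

Convert to SI: a = 10 Mm = 1e+07 m.
(a) rₚ = a(1 − e) = 1e+07 · (1 − 0.5) = 1e+07 · 0.5 ≈ 5e+06 m = 5 Mm.
(b) rₐ = a(1 + e) = 1e+07 · (1 + 0.5) = 1e+07 · 1.5 ≈ 1.5e+07 m = 15 Mm.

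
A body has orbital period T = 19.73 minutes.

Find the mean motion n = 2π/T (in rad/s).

Convert to SI: T = 19.73 minutes = 1183.8 s.
n = 2π / T.
n = 2π / 1183.8 s ≈ 0.005308 rad/s.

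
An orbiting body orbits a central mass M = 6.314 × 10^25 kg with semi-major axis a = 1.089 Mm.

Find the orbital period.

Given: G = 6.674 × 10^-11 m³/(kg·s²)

Convert to SI: a = 1.089 Mm = 1.089e+06 m.
GM = G · M = 6.674e-11 · 6.314e+25 = 4.21396e+15 m³/s².
Kepler's third law: T = 2π √(a³ / GM).
Substituting a = 1.089e+06 m and GM = 4.21396e+15 m³/s²:
T = 2π √((1.089e+06)³ / 4.21396e+15) s
T ≈ 110 s = 1.833 minutes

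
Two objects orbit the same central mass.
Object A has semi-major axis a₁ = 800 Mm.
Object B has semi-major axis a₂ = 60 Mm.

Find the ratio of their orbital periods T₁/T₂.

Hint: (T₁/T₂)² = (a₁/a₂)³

Convert to SI: a₁ = 800 Mm = 8e+08 m; a₂ = 60 Mm = 6e+07 m.
From Kepler's third law, (T₁/T₂)² = (a₁/a₂)³, so T₁/T₂ = (a₁/a₂)^(3/2).
a₁/a₂ = 8e+08 / 6e+07 = 13.3333.
T₁/T₂ = (13.3333)^(3/2) ≈ 48.69.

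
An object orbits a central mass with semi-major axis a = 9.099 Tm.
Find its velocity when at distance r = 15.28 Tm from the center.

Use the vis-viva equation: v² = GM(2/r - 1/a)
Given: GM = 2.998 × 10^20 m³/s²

Convert to SI: a = 9.099 Tm = 9.099e+12 m; r = 15.28 Tm = 1.528e+13 m.
Vis-viva: v = √(GM · (2/r − 1/a)).
2/r − 1/a = 2/1.528e+13 − 1/9.099e+12 = 2.09879e-14 m⁻¹.
v = √(2.998e+20 · 2.09879e-14) m/s ≈ 2508 m/s = 2.508 km/s.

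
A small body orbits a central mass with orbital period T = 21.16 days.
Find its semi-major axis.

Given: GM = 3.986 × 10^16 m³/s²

Convert to SI: T = 21.16 days = 1.82822e+06 s.
Invert Kepler's third law: a = (GM · T² / (4π²))^(1/3).
Substituting T = 1.82822e+06 s and GM = 3.986e+16 m³/s²:
a = (3.986e+16 · (1.82822e+06)² / (4π²))^(1/3) m
a ≈ 1.5e+09 m = 1.5 Gm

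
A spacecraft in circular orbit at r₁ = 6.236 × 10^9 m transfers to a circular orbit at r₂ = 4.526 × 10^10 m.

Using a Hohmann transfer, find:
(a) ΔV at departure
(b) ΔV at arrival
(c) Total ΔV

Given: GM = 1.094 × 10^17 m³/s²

Transfer semi-major axis: a_t = (r₁ + r₂)/2 = (6.236e+09 + 4.526e+10)/2 = 2.5748e+10 m.
Circular speeds: v₁ = √(GM/r₁) = 4188.47 m/s, v₂ = √(GM/r₂) = 1554.72 m/s.
Transfer speeds (vis-viva v² = GM(2/r − 1/a_t)): v₁ᵗ = 5553.17 m/s, v₂ᵗ = 765.126 m/s.
(a) ΔV₁ = |v₁ᵗ − v₁| ≈ 1365 m/s = 1.365 km/s.
(b) ΔV₂ = |v₂ − v₂ᵗ| ≈ 789.6 m/s = 789.6 m/s.
(c) ΔV_total = ΔV₁ + ΔV₂ ≈ 2154 m/s = 2.154 km/s.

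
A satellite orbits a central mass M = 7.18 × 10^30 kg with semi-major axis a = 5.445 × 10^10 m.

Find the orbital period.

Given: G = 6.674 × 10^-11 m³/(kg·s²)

GM = G · M = 6.674e-11 · 7.18e+30 = 4.79193e+20 m³/s².
Kepler's third law: T = 2π √(a³ / GM).
Substituting a = 5.445e+10 m and GM = 4.79193e+20 m³/s²:
T = 2π √((5.445e+10)³ / 4.79193e+20) s
T ≈ 3.647e+06 s = 42.21 days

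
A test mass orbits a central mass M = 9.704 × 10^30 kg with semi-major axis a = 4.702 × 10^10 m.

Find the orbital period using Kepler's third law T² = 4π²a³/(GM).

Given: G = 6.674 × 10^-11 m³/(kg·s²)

GM = G · M = 6.674e-11 · 9.704e+30 = 6.47645e+20 m³/s².
Kepler's third law: T = 2π √(a³ / GM).
Substituting a = 4.702e+10 m and GM = 6.47645e+20 m³/s²:
T = 2π √((4.702e+10)³ / 6.47645e+20) s
T ≈ 2.517e+06 s = 29.14 days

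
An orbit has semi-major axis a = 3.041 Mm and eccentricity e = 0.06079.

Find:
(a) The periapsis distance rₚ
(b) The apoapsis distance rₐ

Convert to SI: a = 3.041 Mm = 3.041e+06 m.
(a) rₚ = a(1 − e) = 3.041e+06 · (1 − 0.06079) = 3.041e+06 · 0.93921 ≈ 2.856e+06 m = 2.856 Mm.
(b) rₐ = a(1 + e) = 3.041e+06 · (1 + 0.06079) = 3.041e+06 · 1.06079 ≈ 3.226e+06 m = 3.226 Mm.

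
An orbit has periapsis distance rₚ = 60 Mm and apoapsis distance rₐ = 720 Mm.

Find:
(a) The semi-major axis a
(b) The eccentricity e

Convert to SI: rₚ = 60 Mm = 6e+07 m; rₐ = 720 Mm = 7.2e+08 m.
(a) a = (rₚ + rₐ) / 2 = (6e+07 + 7.2e+08) / 2 ≈ 3.9e+08 m = 390 Mm.
(b) e = (rₐ − rₚ) / (rₐ + rₚ) = (7.2e+08 − 6e+07) / (7.2e+08 + 6e+07) ≈ 0.8462.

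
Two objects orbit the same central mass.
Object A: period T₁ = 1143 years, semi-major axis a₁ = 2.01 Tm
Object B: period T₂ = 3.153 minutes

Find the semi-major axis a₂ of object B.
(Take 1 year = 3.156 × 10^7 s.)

Convert to SI: T₁ = 1143 years = 3.60731e+10 s; a₁ = 2.01 Tm = 2.01e+12 m; T₂ = 3.153 minutes = 189.18 s.
Kepler's third law: (T₁/T₂)² = (a₁/a₂)³ ⇒ a₂ = a₁ · (T₂/T₁)^(2/3).
T₂/T₁ = 189.18 / 3.60731e+10 = 5.24435e-09.
a₂ = 2.01e+12 · (5.24435e-09)^(2/3) m ≈ 6.067e+06 m = 6.067 Mm.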